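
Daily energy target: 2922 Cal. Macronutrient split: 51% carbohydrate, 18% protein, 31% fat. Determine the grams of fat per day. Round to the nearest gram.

Fat energy = 31% × 2922 = 905.82 kcal.
At 9 kcal/g: 905.82 ÷ 9 = 100.6467 g.

101 g/day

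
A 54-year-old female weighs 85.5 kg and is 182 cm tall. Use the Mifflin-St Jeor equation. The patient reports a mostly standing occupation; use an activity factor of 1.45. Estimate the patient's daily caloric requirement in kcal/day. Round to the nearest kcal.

2264 kcal/day

Mifflin-St Jeor (female): BMR = 10(85.5) + 6.25(182) − 5(54) − 161 = 855 + 1137.5 − 270 − 161 = 1561.5 kcal/day.
TEE = BMR × activity factor = 1561.5 × 1.45 = 2264.175 kcal/day.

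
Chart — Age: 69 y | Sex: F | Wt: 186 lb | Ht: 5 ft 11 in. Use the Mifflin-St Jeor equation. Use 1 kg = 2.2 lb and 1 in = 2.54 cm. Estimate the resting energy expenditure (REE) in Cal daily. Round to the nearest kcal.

1467 Cal daily

Convert to metric: weight = 186 ÷ 2.2 = 84.5455 kg; height = (5×12 + 11) × 2.54 = 71 × 2.54 = 180.34 cm.
Mifflin-St Jeor (female): BMR = 10(84.5455) + 6.25(180.34) − 5(69) − 161 = 845.4545 + 1127.125 − 345 − 161 = 1466.5795 kcal/day.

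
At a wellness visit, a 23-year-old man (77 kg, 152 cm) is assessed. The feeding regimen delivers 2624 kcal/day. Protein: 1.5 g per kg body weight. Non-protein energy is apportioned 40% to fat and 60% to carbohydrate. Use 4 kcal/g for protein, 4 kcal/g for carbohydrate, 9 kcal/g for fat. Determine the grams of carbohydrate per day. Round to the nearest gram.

324 g/day

Protein = 1.5 × 77 = 115.5 g → 115.5 × 4 = 462 kcal.
Non-protein calories = 2624 − 462 = 2162 kcal.
Fat: 40% × 2162 = 864.8 kcal; carbohydrate: 1297.2 kcal.
Carbohydrate: 1297.2 kcal ÷ 4 kcal/g = 324.3 g.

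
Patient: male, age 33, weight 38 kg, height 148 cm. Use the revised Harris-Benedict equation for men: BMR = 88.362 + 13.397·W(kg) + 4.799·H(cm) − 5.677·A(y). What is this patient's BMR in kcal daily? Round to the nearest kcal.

Harris-Benedict: BMR = 88.362 + 13.397(38) + 4.799(148) − 5.677(33) = 1120.359 kcal/day.

1120 kcal daily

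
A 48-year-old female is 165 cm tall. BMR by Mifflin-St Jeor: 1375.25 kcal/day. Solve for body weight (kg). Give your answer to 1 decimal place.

1375.25 = 10·W + 6.25(165) − 5(48) − 161
10·W = 1375.25 − 630.25 = 745, so W = 74.5 kg.

74.5 kg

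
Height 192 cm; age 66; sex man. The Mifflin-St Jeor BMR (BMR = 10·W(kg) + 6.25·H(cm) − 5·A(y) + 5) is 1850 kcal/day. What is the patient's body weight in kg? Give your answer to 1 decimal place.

97.5 kg

1850 = 10·W + 6.25(192) − 5(66) + 5
10·W = 1850 − 875 = 975, so W = 97.5 kg.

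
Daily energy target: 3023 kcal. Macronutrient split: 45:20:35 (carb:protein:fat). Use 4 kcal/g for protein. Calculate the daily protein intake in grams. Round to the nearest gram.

151 g/day

Protein energy = 20% × 3023 = 604.6 kcal.
At 4 kcal/g: 604.6 ÷ 4 = 151.15 g.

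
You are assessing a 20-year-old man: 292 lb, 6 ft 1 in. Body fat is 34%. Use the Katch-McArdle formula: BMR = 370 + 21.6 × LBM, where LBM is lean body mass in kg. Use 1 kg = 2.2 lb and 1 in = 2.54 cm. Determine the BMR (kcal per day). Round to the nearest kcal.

Convert to metric: weight = 292 ÷ 2.2 = 132.7273 kg; height = (6×12 + 1) × 2.54 = 73 × 2.54 = 185.42 cm.
LBM = 132.7273 × (1 − 0.34) = 87.6 kg. Katch-McArdle: BMR = 370 + 21.6 × 87.6 = 2262.16 kcal/day.

2262 kcal per day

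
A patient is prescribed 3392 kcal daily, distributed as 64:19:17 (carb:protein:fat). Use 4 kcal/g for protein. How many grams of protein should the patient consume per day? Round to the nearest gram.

Protein energy = 19% × 3392 = 644.48 kcal.
At 4 kcal/g: 644.48 ÷ 4 = 161.12 g.

161 g/day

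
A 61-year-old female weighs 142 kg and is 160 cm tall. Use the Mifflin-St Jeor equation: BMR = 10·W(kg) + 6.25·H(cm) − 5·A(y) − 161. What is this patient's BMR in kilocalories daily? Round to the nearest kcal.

Mifflin-St Jeor (female): BMR = 10(142) + 6.25(160) − 5(61) − 161 = 1420 + 1000 − 305 − 161 = 1954 kcal/day.

1954 kilocalories daily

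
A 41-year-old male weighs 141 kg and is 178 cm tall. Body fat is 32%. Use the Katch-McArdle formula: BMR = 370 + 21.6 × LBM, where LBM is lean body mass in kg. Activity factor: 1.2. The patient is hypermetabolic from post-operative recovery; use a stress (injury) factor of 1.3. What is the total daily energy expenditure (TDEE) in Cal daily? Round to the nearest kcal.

LBM = 141 × (1 − 0.32) = 95.88 kg. Katch-McArdle: BMR = 370 + 21.6 × 95.88 = 2441.008 kcal/day.
TEE = BMR × activity factor = 2441.008 × 1.2 = 2929.2096 kcal/day.
Apply stress factor: 2929.2096 × 1.3 = 3807.9725 kcal/day.

3808 Cal daily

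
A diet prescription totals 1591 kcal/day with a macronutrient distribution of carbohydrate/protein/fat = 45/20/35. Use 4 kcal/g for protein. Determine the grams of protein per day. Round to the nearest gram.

80 g/day

Protein energy = 20% × 1591 = 318.2 kcal.
At 4 kcal/g: 318.2 ÷ 4 = 79.55 g.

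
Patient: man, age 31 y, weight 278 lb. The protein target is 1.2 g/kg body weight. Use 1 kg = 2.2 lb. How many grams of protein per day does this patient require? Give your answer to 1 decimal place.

Weight in kg = 278 ÷ 2.2 = 126.3636 kg.
Protein = 1.2 g/kg × 126.3636 kg = 151.6364 g/day.

151.6 g/day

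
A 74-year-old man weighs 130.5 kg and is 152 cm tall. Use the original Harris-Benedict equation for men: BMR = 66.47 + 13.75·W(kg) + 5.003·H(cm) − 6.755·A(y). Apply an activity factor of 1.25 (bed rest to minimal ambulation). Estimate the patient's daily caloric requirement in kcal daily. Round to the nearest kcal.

Harris-Benedict: BMR = 66.47 + 13.75(130.5) + 5.003(152) − 6.755(74) = 2121.431 kcal/day.
TEE = BMR × activity factor = 2121.431 × 1.25 = 2651.7888 kcal/day.

2652 kcal daily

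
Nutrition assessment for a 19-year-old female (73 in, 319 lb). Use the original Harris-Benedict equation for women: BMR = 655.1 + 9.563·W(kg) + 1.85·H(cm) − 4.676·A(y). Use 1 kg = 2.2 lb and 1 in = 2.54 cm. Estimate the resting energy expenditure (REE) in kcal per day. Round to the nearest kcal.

2296 kcal per day

Convert to metric: weight = 319 ÷ 2.2 = 145 kg; height = 73 × 2.54 = 185.42 cm.
Harris-Benedict: BMR = 655.1 + 9.563(145) + 1.85(185.42) − 4.676(19) = 2295.918 kcal/day.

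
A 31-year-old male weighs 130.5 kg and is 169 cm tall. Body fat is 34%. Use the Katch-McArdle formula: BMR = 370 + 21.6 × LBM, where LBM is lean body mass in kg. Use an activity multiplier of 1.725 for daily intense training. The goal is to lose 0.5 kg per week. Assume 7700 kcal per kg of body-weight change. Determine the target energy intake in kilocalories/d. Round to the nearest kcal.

LBM = 130.5 × (1 − 0.34) = 86.13 kg. Katch-McArdle: BMR = 370 + 21.6 × 86.13 = 2230.408 kcal/day.
TEE = 2230.408 × 1.725 = 3847.4538 kcal/day.
Required daily deficit = 0.5 × 7700 ÷ 7 = 550 kcal/day.
Target intake = 3847.4538 − 550 = 3297.4538 kcal/day.

3297 kilocalories/d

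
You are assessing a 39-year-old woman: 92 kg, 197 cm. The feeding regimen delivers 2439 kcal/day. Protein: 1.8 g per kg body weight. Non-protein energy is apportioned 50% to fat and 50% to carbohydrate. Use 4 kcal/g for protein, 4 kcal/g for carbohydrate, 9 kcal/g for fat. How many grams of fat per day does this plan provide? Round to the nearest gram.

99 g/day

Protein = 1.8 × 92 = 165.6 g → 165.6 × 4 = 662.4 kcal.
Non-protein calories = 2439 − 662.4 = 1776.6 kcal.
Fat: 50% × 1776.6 = 888.3 kcal; carbohydrate: 888.3 kcal.
Fat: 888.3 kcal ÷ 9 kcal/g = 98.7 g.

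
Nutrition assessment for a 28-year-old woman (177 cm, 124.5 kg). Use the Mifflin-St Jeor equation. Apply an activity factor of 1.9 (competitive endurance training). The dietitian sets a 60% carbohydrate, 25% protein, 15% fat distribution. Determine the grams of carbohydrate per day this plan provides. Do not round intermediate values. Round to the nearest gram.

584 g/day

Mifflin-St Jeor (female): BMR = 10(124.5) + 6.25(177) − 5(28) − 161 = 1245 + 1106.25 − 140 − 161 = 2050.25 kcal/day.
TEE = 2050.25 × 1.9 = 3895.475 kcal/day.
Carbohydrate energy = 60% × 3895.475 = 2337.285 kcal.
Carbohydrate = 2337.285 ÷ 4 kcal/g = 584.3213 g.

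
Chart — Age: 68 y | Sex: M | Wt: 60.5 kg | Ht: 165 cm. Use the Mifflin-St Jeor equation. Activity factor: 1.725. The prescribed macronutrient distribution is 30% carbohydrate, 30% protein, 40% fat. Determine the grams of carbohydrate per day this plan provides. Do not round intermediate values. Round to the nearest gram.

Mifflin-St Jeor (male): BMR = 10(60.5) + 6.25(165) − 5(68) + 5 = 605 + 1031.25 − 340 + 5 = 1301.25 kcal/day.
TEE = 1301.25 × 1.725 = 2244.6563 kcal/day.
Carbohydrate energy = 30% × 2244.6563 = 673.3969 kcal.
Carbohydrate = 673.3969 ÷ 4 kcal/g = 168.3492 g.

168 g/day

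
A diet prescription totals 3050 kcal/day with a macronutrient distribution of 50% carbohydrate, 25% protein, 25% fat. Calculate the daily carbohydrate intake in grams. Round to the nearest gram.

381 g/day

Carbohydrate energy = 50% × 3050 = 1525 kcal.
At 4 kcal/g: 1525 ÷ 4 = 381.25 g.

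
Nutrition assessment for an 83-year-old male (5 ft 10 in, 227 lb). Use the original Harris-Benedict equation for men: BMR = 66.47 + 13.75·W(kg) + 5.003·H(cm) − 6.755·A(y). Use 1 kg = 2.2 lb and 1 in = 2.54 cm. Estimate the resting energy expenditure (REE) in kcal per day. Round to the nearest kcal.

1814 kcal per day

Convert to metric: weight = 227 ÷ 2.2 = 103.1818 kg; height = (5×12 + 10) × 2.54 = 70 × 2.54 = 177.8 cm.
Harris-Benedict: BMR = 66.47 + 13.75(103.1818) + 5.003(177.8) − 6.755(83) = 1814.0884 kcal/day.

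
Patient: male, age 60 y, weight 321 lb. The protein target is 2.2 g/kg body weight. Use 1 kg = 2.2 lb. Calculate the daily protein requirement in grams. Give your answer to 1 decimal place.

Weight in kg = 321 ÷ 2.2 = 145.9091 kg.
Protein = 2.2 g/kg × 145.9091 kg = 321 g/day.

321.0 g/day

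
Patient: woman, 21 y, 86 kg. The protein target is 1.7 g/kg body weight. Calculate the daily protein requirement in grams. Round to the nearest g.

Protein = 1.7 g/kg × 86 kg = 146.2 g/day.

146 g/day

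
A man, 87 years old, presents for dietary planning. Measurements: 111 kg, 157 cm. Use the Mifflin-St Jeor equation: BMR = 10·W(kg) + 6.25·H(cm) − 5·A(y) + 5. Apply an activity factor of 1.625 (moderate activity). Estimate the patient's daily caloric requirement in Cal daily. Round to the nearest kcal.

2700 Cal daily

Mifflin-St Jeor (male): BMR = 10(111) + 6.25(157) − 5(87) + 5 = 1110 + 981.25 − 435 + 5 = 1661.25 kcal/day.
TEE = BMR × activity factor = 1661.25 × 1.625 = 2699.5313 kcal/day.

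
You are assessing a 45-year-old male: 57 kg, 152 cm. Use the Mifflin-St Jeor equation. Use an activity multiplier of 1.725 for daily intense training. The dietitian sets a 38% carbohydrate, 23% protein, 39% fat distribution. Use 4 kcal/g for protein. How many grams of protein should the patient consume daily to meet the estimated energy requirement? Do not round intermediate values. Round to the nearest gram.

129 g/day

Mifflin-St Jeor (male): BMR = 10(57) + 6.25(152) − 5(45) + 5 = 570 + 950 − 225 + 5 = 1300 kcal/day.
TEE = 1300 × 1.725 = 2242.5 kcal/day.
Protein energy = 23% × 2242.5 = 515.775 kcal.
Protein = 515.775 ÷ 4 kcal/g = 128.9438 g.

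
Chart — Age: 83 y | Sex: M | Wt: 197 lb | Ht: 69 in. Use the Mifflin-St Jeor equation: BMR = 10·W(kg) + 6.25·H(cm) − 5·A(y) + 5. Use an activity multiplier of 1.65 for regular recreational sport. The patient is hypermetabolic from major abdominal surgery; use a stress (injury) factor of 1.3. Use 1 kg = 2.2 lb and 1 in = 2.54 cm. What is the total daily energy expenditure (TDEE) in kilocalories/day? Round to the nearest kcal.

3391 kilocalories/day

Convert to metric: weight = 197 ÷ 2.2 = 89.5455 kg; height = 69 × 2.54 = 175.26 cm.
Mifflin-St Jeor (male): BMR = 10(89.5455) + 6.25(175.26) − 5(83) + 5 = 895.4545 + 1095.375 − 415 + 5 = 1580.8295 kcal/day.
TEE = BMR × activity factor = 1580.8295 × 1.65 = 2608.3688 kcal/day.
Apply stress factor: 2608.3688 × 1.3 = 3390.8794 kcal/day.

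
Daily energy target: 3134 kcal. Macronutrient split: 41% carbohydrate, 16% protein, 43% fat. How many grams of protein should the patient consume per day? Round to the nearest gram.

125 g/day

Protein energy = 16% × 3134 = 501.44 kcal.
At 4 kcal/g: 501.44 ÷ 4 = 125.36 g.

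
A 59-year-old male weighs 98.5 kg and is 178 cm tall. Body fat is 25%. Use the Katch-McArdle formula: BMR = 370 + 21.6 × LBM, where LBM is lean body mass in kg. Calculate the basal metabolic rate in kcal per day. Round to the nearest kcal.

LBM = 98.5 × (1 − 0.25) = 73.875 kg. Katch-McArdle: BMR = 370 + 21.6 × 73.875 = 1965.7 kcal/day.

1966 kcal per day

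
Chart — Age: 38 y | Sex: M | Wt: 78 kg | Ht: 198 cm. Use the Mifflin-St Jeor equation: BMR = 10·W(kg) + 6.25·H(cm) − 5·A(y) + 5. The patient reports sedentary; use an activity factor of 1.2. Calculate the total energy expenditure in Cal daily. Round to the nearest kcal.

Mifflin-St Jeor (male): BMR = 10(78) + 6.25(198) − 5(38) + 5 = 780 + 1237.5 − 190 + 5 = 1832.5 kcal/day.
TEE = BMR × activity factor = 1832.5 × 1.2 = 2199 kcal/day.

2199 Cal daily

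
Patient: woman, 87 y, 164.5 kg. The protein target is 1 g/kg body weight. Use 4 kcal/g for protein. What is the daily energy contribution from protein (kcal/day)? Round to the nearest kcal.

Protein = 1 g/kg × 164.5 kg = 164.5 g/day.
Protein energy = 164.5 g × 4 kcal/g = 658 kcal/day.

658 kcal/day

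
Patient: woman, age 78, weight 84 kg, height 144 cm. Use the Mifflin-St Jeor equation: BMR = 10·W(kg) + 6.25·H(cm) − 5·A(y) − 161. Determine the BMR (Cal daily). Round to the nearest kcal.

Mifflin-St Jeor (female): BMR = 10(84) + 6.25(144) − 5(78) − 161 = 840 + 900 − 390 − 161 = 1189 kcal/day.

1189 Cal daily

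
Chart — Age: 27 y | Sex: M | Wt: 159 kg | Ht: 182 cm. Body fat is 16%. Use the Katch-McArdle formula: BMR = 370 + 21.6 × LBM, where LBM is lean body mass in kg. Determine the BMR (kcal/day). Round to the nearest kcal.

3255 kcal/day

LBM = 159 × (1 − 0.16) = 133.56 kg. Katch-McArdle: BMR = 370 + 21.6 × 133.56 = 3254.896 kcal/day.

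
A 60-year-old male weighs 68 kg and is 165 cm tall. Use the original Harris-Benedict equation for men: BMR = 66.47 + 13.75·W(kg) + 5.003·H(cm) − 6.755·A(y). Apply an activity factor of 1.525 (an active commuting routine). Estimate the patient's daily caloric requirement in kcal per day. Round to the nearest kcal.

2168 kcal per day

Harris-Benedict: BMR = 66.47 + 13.75(68) + 5.003(165) − 6.755(60) = 1421.665 kcal/day.
TEE = BMR × activity factor = 1421.665 × 1.525 = 2168.0391 kcal/day.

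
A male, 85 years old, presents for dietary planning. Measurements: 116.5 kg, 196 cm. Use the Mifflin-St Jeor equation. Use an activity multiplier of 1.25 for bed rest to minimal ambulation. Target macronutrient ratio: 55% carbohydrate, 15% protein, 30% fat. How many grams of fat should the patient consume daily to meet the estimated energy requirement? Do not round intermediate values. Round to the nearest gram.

Mifflin-St Jeor (male): BMR = 10(116.5) + 6.25(196) − 5(85) + 5 = 1165 + 1225 − 425 + 5 = 1970 kcal/day.
TEE = 1970 × 1.25 = 2462.5 kcal/day.
Fat energy = 30% × 2462.5 = 738.75 kcal.
Fat = 738.75 ÷ 9 kcal/g = 82.0833 g.

82 g/day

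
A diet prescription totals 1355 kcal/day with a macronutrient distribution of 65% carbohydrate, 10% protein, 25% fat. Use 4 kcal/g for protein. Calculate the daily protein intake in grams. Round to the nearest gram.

Protein energy = 10% × 1355 = 135.5 kcal.
At 4 kcal/g: 135.5 ÷ 4 = 33.875 g.

34 g/day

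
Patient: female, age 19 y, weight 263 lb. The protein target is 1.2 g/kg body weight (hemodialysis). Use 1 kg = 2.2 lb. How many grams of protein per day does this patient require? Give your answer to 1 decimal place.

143.5 g/day

Weight in kg = 263 ÷ 2.2 = 119.5455 kg.
Protein = 1.2 g/kg × 119.5455 kg = 143.4545 g/day.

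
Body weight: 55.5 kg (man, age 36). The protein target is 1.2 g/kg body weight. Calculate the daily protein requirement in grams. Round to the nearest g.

67 g/day

Protein = 1.2 g/kg × 55.5 kg = 66.6 g/day.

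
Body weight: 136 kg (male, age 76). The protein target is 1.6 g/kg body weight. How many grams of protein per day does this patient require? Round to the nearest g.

Protein = 1.6 g/kg × 136 kg = 217.6 g/day.

218 g/day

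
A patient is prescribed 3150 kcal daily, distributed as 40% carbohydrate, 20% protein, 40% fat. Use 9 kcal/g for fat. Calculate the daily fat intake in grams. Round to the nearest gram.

140 g/day

Fat energy = 40% × 3150 = 1260 kcal.
At 9 kcal/g: 1260 ÷ 9 = 140 g.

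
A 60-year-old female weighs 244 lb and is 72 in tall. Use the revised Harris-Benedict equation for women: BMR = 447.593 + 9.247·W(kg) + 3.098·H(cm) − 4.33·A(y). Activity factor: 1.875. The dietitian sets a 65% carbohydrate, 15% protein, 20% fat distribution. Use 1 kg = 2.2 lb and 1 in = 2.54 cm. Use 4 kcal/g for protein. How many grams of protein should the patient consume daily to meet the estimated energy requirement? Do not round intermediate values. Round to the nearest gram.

125 g/day

Convert to metric: weight = 244 ÷ 2.2 = 110.9091 kg; height = 72 × 2.54 = 182.88 cm.
Harris-Benedict: BMR = 447.593 + 9.247(110.9091) + 3.098(182.88) − 4.33(60) = 1779.9316 kcal/day.
TEE = 1779.9316 × 1.875 = 3337.3718 kcal/day.
Protein energy = 15% × 3337.3718 = 500.6058 kcal.
Protein = 500.6058 ÷ 4 kcal/g = 125.1514 g.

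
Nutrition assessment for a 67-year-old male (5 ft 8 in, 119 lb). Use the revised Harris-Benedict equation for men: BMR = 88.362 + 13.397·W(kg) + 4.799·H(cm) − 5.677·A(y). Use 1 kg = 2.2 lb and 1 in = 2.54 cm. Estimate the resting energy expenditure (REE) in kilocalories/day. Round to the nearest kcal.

1262 kilocalories/day

Convert to metric: weight = 119 ÷ 2.2 = 54.0909 kg; height = (5×12 + 8) × 2.54 = 68 × 2.54 = 172.72 cm.
Harris-Benedict: BMR = 88.362 + 13.397(54.0909) + 4.799(172.72) − 5.677(67) = 1261.5422 kcal/day.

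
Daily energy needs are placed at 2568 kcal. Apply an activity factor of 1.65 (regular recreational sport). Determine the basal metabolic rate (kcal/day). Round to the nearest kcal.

1556 kcal/day

BMR = TEE ÷ activity factor = 2568 ÷ 1.65 = 1556.3636 kcal/day.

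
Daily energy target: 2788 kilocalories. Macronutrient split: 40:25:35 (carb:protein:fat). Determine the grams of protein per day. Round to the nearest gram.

Protein energy = 25% × 2788 = 697 kcal.
At 4 kcal/g: 697 ÷ 4 = 174.25 g.

174 g/day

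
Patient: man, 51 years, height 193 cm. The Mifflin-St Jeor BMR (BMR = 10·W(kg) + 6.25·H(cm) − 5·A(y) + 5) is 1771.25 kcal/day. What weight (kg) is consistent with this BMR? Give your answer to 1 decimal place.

81.5 kg

1771.25 = 10·W + 6.25(193) − 5(51) + 5
10·W = 1771.25 − 956.25 = 815, so W = 81.5 kg.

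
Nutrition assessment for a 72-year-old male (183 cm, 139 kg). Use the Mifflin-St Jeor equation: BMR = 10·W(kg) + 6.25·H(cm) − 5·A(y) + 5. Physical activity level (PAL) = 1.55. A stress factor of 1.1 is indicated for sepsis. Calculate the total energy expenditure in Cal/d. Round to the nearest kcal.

3715 Cal/d

Mifflin-St Jeor (male): BMR = 10(139) + 6.25(183) − 5(72) + 5 = 1390 + 1143.75 − 360 + 5 = 2178.75 kcal/day.
TEE = BMR × activity factor = 2178.75 × 1.55 = 3377.0625 kcal/day.
Apply stress factor: 3377.0625 × 1.1 = 3714.7688 kcal/day.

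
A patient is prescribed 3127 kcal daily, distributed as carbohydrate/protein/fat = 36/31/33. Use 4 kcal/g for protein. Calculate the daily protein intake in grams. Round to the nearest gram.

Protein energy = 31% × 3127 = 969.37 kcal.
At 4 kcal/g: 969.37 ÷ 4 = 242.3425 g.

242 g/day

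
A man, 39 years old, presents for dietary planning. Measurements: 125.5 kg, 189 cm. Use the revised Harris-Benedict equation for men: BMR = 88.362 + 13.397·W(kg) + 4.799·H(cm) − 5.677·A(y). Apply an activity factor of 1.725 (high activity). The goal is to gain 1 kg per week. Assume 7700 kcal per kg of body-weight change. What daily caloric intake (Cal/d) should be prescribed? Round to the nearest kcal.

5335 Cal/d

Harris-Benedict: BMR = 88.362 + 13.397(125.5) + 4.799(189) − 5.677(39) = 2455.2935 kcal/day.
TEE = 2455.2935 × 1.725 = 4235.3813 kcal/day.
Required daily surplus = 1 × 7700 ÷ 7 = 1100 kcal/day.
Target intake = 4235.3813 + 1100 = 5335.3813 kcal/day.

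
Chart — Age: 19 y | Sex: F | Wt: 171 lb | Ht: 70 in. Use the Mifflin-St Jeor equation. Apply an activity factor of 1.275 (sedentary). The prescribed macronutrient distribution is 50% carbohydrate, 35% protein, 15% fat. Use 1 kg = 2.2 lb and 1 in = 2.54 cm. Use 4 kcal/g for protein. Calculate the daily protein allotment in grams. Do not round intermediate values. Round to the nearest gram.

Convert to metric: weight = 171 ÷ 2.2 = 77.7273 kg; height = 70 × 2.54 = 177.8 cm.
Mifflin-St Jeor (female): BMR = 10(77.7273) + 6.25(177.8) − 5(19) − 161 = 777.2727 + 1111.25 − 95 − 161 = 1632.5227 kcal/day.
TEE = 1632.5227 × 1.275 = 2081.4665 kcal/day.
Protein energy = 35% × 2081.4665 = 728.5133 kcal.
Protein = 728.5133 ÷ 4 kcal/g = 182.1283 g.

182 g/day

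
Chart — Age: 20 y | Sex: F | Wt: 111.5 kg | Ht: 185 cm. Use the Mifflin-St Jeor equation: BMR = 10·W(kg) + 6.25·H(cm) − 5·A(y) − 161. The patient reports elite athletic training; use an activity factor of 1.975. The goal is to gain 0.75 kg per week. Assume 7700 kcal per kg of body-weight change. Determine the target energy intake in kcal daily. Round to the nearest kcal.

Mifflin-St Jeor (female): BMR = 10(111.5) + 6.25(185) − 5(20) − 161 = 1115 + 1156.25 − 100 − 161 = 2010.25 kcal/day.
TEE = 2010.25 × 1.975 = 3970.2438 kcal/day.
Required daily surplus = 0.75 × 7700 ÷ 7 = 825 kcal/day.
Target intake = 3970.2438 + 825 = 4795.2438 kcal/day.

4795 kcal daily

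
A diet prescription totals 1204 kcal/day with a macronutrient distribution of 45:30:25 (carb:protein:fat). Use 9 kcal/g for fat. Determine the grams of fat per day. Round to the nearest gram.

Fat energy = 25% × 1204 = 301 kcal.
At 9 kcal/g: 301 ÷ 9 = 33.4444 g.

33 g/day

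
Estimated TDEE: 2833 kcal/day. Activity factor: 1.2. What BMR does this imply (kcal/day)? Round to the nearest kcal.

BMR = TEE ÷ activity factor = 2833 ÷ 1.2 = 2360.8333 kcal/day.

2361 kcal/day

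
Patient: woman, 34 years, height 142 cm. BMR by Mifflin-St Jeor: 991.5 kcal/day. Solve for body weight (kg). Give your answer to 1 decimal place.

991.5 = 10·W + 6.25(142) − 5(34) − 161
10·W = 991.5 − 556.5 = 435, so W = 43.5 kg.

43.5 kg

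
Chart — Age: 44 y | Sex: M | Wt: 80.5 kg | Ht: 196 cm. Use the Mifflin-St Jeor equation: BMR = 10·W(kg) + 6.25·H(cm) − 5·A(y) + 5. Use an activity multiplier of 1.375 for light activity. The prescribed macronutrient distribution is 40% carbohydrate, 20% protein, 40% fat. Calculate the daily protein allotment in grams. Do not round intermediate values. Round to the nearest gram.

125 g/day

Mifflin-St Jeor (male): BMR = 10(80.5) + 6.25(196) − 5(44) + 5 = 805 + 1225 − 220 + 5 = 1815 kcal/day.
TEE = 1815 × 1.375 = 2495.625 kcal/day.
Protein energy = 20% × 2495.625 = 499.125 kcal.
Protein = 499.125 ÷ 4 kcal/g = 124.7813 g.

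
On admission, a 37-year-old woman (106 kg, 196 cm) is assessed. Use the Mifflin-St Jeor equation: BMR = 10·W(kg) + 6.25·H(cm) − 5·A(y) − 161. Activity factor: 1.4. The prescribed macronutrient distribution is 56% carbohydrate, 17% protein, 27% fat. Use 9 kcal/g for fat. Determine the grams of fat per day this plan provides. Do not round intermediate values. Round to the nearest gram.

81 g/day

Mifflin-St Jeor (female): BMR = 10(106) + 6.25(196) − 5(37) − 161 = 1060 + 1225 − 185 − 161 = 1939 kcal/day.
TEE = 1939 × 1.4 = 2714.6 kcal/day.
Fat energy = 27% × 2714.6 = 732.942 kcal.
Fat = 732.942 ÷ 9 kcal/g = 81.438 g.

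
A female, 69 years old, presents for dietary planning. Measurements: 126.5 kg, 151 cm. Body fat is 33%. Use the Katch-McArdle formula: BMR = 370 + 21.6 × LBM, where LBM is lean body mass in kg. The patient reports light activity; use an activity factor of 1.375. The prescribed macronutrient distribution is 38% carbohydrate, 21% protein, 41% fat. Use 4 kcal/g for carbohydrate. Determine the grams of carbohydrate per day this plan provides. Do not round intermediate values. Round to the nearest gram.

287 g/day

LBM = 126.5 × (1 − 0.33) = 84.755 kg. Katch-McArdle: BMR = 370 + 21.6 × 84.755 = 2200.708 kcal/day.
TEE = 2200.708 × 1.375 = 3025.9735 kcal/day.
Carbohydrate energy = 38% × 3025.9735 = 1149.8699 kcal.
Carbohydrate = 1149.8699 ÷ 4 kcal/g = 287.4675 g.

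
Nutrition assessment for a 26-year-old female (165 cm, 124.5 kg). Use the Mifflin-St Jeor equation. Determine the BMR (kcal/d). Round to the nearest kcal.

1985 kcal/d

Mifflin-St Jeor (female): BMR = 10(124.5) + 6.25(165) − 5(26) − 161 = 1245 + 1031.25 − 130 − 161 = 1985.25 kcal/day.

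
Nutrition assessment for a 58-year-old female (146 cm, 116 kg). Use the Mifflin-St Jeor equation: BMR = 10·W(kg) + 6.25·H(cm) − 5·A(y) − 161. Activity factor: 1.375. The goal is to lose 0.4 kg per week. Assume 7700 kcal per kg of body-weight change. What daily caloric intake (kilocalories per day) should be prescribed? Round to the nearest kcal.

1790 kilocalories per day

Mifflin-St Jeor (female): BMR = 10(116) + 6.25(146) − 5(58) − 161 = 1160 + 912.5 − 290 − 161 = 1621.5 kcal/day.
TEE = 1621.5 × 1.375 = 2229.5625 kcal/day.
Required daily deficit = 0.4 × 7700 ÷ 7 = 440 kcal/day.
Target intake = 2229.5625 − 440 = 1789.5625 kcal/day.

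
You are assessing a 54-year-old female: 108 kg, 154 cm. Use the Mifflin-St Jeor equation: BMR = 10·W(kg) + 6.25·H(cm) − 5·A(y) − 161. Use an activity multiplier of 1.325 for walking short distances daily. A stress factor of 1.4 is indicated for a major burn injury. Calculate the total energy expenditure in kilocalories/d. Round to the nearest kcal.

2989 kilocalories/d

Mifflin-St Jeor (female): BMR = 10(108) + 6.25(154) − 5(54) − 161 = 1080 + 962.5 − 270 − 161 = 1611.5 kcal/day.
TEE = BMR × activity factor = 1611.5 × 1.325 = 2135.2375 kcal/day.
Apply stress factor: 2135.2375 × 1.4 = 2989.3325 kcal/day.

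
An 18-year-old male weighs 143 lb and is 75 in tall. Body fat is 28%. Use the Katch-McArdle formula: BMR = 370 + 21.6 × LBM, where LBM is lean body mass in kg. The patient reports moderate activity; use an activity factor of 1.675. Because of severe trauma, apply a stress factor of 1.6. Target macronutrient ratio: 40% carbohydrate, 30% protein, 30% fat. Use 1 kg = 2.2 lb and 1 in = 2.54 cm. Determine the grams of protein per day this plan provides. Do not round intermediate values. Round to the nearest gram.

278 g/day

Convert to metric: weight = 143 ÷ 2.2 = 65 kg; height = 75 × 2.54 = 190.5 cm.
LBM = 65 × (1 − 0.28) = 46.8 kg. Katch-McArdle: BMR = 370 + 21.6 × 46.8 = 1380.88 kcal/day.
TEE = 1380.88 × 1.675 = 2312.974 kcal/day.
With stress factor 1.6: 2312.974 × 1.6 = 3700.7584 kcal/day.
Protein energy = 30% × 3700.7584 = 1110.2275 kcal.
Protein = 1110.2275 ÷ 4 kcal/g = 277.5569 g.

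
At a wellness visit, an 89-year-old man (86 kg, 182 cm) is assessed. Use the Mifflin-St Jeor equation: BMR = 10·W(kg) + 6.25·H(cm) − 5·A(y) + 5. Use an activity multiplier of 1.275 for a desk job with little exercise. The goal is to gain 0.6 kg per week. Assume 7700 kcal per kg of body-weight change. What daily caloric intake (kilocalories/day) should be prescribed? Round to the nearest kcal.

2646 kilocalories/day

Mifflin-St Jeor (male): BMR = 10(86) + 6.25(182) − 5(89) + 5 = 860 + 1137.5 − 445 + 5 = 1557.5 kcal/day.
TEE = 1557.5 × 1.275 = 1985.8125 kcal/day.
Required daily surplus = 0.6 × 7700 ÷ 7 = 660 kcal/day.
Target intake = 1985.8125 + 660 = 2645.8125 kcal/day.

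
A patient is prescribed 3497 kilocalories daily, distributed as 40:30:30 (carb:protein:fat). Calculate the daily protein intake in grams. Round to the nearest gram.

Protein energy = 30% × 3497 = 1049.1 kcal.
At 4 kcal/g: 1049.1 ÷ 4 = 262.275 g.

262 g/day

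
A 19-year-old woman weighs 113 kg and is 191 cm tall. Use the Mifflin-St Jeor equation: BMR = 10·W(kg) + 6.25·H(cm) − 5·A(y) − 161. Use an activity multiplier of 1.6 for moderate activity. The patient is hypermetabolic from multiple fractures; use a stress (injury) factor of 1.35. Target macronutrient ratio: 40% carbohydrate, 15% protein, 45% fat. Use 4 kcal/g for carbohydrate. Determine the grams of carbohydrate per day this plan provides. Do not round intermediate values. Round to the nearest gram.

Mifflin-St Jeor (female): BMR = 10(113) + 6.25(191) − 5(19) − 161 = 1130 + 1193.75 − 95 − 161 = 2067.75 kcal/day.
TEE = 2067.75 × 1.6 = 3308.4 kcal/day.
With stress factor 1.35: 3308.4 × 1.35 = 4466.34 kcal/day.
Carbohydrate energy = 40% × 4466.34 = 1786.536 kcal.
Carbohydrate = 1786.536 ÷ 4 kcal/g = 446.634 g.

447 g/day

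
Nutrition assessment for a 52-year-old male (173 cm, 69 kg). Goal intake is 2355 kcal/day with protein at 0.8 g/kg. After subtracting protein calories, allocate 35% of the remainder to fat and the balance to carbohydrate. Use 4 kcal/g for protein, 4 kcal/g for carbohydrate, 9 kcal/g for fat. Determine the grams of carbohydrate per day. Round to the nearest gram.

Protein = 0.8 × 69 = 55.2 g → 55.2 × 4 = 220.8 kcal.
Non-protein calories = 2355 − 220.8 = 2134.2 kcal.
Fat: 35% × 2134.2 = 746.97 kcal; carbohydrate: 1387.23 kcal.
Carbohydrate: 1387.23 kcal ÷ 4 kcal/g = 346.8075 g.

347 g/day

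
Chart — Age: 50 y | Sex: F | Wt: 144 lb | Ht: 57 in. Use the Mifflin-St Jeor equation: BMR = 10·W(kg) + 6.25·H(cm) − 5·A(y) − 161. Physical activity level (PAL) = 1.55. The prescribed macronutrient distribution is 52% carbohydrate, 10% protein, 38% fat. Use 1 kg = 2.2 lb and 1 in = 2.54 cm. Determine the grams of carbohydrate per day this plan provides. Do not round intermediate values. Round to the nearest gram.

Convert to metric: weight = 144 ÷ 2.2 = 65.4545 kg; height = 57 × 2.54 = 144.78 cm.
Mifflin-St Jeor (female): BMR = 10(65.4545) + 6.25(144.78) − 5(50) − 161 = 654.5455 + 904.875 − 250 − 161 = 1148.4205 kcal/day.
TEE = 1148.4205 × 1.55 = 1780.0517 kcal/day.
Carbohydrate energy = 52% × 1780.0517 = 925.6269 kcal.
Carbohydrate = 925.6269 ÷ 4 kcal/g = 231.4067 g.

231 g/day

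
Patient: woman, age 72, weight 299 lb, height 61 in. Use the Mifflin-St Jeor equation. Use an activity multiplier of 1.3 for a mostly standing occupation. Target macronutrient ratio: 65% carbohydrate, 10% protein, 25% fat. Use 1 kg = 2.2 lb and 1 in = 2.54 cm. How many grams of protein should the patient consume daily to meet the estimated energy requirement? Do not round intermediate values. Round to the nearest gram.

Convert to metric: weight = 299 ÷ 2.2 = 135.9091 kg; height = 61 × 2.54 = 154.94 cm.
Mifflin-St Jeor (female): BMR = 10(135.9091) + 6.25(154.94) − 5(72) − 161 = 1359.0909 + 968.375 − 360 − 161 = 1806.4659 kcal/day.
TEE = 1806.4659 × 1.3 = 2348.4057 kcal/day.
Protein energy = 10% × 2348.4057 = 234.8406 kcal.
Protein = 234.8406 ÷ 4 kcal/g = 58.7101 g.

59 g/day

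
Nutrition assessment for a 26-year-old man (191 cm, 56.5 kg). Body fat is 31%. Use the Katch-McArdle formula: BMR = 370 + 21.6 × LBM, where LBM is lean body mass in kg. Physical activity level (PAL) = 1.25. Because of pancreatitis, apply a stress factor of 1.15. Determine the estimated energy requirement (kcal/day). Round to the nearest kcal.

1742 kcal/day

LBM = 56.5 × (1 − 0.31) = 38.985 kg. Katch-McArdle: BMR = 370 + 21.6 × 38.985 = 1212.076 kcal/day.
TEE = BMR × activity factor = 1212.076 × 1.25 = 1515.095 kcal/day.
Apply stress factor: 1515.095 × 1.15 = 1742.3593 kcal/day.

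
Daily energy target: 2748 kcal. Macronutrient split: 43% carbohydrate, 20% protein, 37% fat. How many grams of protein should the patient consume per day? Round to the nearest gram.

Protein energy = 20% × 2748 = 549.6 kcal.
At 4 kcal/g: 549.6 ÷ 4 = 137.4 g.

137 g/day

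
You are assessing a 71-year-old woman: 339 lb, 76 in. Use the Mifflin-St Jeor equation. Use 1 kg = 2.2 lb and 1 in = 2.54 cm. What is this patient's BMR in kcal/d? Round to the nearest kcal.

2231 kcal/d

Convert to metric: weight = 339 ÷ 2.2 = 154.0909 kg; height = 76 × 2.54 = 193.04 cm.
Mifflin-St Jeor (female): BMR = 10(154.0909) + 6.25(193.04) − 5(71) − 161 = 1540.9091 + 1206.5 − 355 − 161 = 2231.4091 kcal/day.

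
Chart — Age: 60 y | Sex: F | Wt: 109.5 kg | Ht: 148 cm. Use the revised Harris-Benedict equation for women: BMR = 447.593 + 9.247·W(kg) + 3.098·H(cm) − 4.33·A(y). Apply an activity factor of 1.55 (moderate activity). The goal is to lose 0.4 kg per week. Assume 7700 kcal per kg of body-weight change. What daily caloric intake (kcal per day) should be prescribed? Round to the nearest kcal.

Harris-Benedict: BMR = 447.593 + 9.247(109.5) + 3.098(148) − 4.33(60) = 1658.8435 kcal/day.
TEE = 1658.8435 × 1.55 = 2571.2074 kcal/day.
Required daily deficit = 0.4 × 7700 ÷ 7 = 440 kcal/day.
Target intake = 2571.2074 − 440 = 2131.2074 kcal/day.

2131 kcal per day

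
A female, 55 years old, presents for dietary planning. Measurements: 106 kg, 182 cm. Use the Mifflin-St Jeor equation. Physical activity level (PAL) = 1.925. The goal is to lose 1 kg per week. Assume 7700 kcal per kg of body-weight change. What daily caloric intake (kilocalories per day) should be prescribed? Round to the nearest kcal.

2291 kilocalories per day

Mifflin-St Jeor (female): BMR = 10(106) + 6.25(182) − 5(55) − 161 = 1060 + 1137.5 − 275 − 161 = 1761.5 kcal/day.
TEE = 1761.5 × 1.925 = 3390.8875 kcal/day.
Required daily deficit = 1 × 7700 ÷ 7 = 1100 kcal/day.
Target intake = 3390.8875 − 1100 = 2290.8875 kcal/day.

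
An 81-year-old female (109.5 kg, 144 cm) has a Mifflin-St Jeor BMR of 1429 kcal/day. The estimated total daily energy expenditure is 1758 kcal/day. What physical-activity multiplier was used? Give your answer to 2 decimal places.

1.23

Activity factor = TEE ÷ BMR = 1758 ÷ 1429 = 1.23.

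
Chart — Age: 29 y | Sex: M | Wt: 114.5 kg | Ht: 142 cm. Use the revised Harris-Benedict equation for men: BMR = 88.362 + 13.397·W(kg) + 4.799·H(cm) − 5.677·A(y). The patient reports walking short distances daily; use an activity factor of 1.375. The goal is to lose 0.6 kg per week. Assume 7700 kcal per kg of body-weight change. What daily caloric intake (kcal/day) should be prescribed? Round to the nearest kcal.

2281 kcal/day

Harris-Benedict: BMR = 88.362 + 13.397(114.5) + 4.799(142) − 5.677(29) = 2139.1435 kcal/day.
TEE = 2139.1435 × 1.375 = 2941.3223 kcal/day.
Required daily deficit = 0.6 × 7700 ÷ 7 = 660 kcal/day.
Target intake = 2941.3223 − 660 = 2281.3223 kcal/day.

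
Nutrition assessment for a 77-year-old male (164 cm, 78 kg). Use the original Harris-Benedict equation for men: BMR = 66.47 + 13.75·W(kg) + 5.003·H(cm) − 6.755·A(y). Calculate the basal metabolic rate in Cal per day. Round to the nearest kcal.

Harris-Benedict: BMR = 66.47 + 13.75(78) + 5.003(164) − 6.755(77) = 1439.327 kcal/day.

1439 Cal per day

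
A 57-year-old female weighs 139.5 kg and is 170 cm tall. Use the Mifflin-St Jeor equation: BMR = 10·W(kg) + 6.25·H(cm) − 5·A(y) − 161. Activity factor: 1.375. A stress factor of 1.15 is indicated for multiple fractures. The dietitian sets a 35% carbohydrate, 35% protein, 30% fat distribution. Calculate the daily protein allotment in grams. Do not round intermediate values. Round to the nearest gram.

278 g/day

Mifflin-St Jeor (female): BMR = 10(139.5) + 6.25(170) − 5(57) − 161 = 1395 + 1062.5 − 285 − 161 = 2011.5 kcal/day.
TEE = 2011.5 × 1.375 = 2765.8125 kcal/day.
With stress factor 1.15: 2765.8125 × 1.15 = 3180.6844 kcal/day.
Protein energy = 35% × 3180.6844 = 1113.2395 kcal.
Protein = 1113.2395 ÷ 4 kcal/g = 278.3099 g.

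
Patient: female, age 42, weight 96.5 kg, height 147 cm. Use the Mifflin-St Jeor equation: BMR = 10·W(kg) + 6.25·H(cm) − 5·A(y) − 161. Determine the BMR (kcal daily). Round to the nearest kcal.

Mifflin-St Jeor (female): BMR = 10(96.5) + 6.25(147) − 5(42) − 161 = 965 + 918.75 − 210 − 161 = 1512.75 kcal/day.

1513 kcal daily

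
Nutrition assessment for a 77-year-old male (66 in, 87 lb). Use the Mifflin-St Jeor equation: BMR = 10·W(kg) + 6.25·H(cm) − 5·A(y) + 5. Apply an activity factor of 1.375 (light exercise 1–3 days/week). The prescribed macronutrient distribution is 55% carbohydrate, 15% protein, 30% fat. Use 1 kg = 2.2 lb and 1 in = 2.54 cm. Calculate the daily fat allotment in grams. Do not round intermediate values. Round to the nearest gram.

Convert to metric: weight = 87 ÷ 2.2 = 39.5455 kg; height = 66 × 2.54 = 167.64 cm.
Mifflin-St Jeor (male): BMR = 10(39.5455) + 6.25(167.64) − 5(77) + 5 = 395.4545 + 1047.75 − 385 + 5 = 1063.2045 kcal/day.
TEE = 1063.2045 × 1.375 = 1461.9063 kcal/day.
Fat energy = 30% × 1461.9063 = 438.5719 kcal.
Fat = 438.5719 ÷ 9 kcal/g = 48.7302 g.

49 g/day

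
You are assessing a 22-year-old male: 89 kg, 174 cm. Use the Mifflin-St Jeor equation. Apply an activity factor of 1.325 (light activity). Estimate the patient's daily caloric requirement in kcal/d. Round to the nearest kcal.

Mifflin-St Jeor (male): BMR = 10(89) + 6.25(174) − 5(22) + 5 = 890 + 1087.5 − 110 + 5 = 1872.5 kcal/day.
TEE = BMR × activity factor = 1872.5 × 1.325 = 2481.0625 kcal/day.

2481 kcal/d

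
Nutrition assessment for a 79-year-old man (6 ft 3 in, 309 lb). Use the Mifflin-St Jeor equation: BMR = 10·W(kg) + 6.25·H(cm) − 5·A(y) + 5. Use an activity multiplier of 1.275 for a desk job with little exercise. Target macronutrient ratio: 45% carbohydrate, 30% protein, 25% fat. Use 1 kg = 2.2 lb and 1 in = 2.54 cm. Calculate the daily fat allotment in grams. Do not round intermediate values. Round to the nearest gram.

Convert to metric: weight = 309 ÷ 2.2 = 140.4545 kg; height = (6×12 + 3) × 2.54 = 75 × 2.54 = 190.5 cm.
Mifflin-St Jeor (male): BMR = 10(140.4545) + 6.25(190.5) − 5(79) + 5 = 1404.5455 + 1190.625 − 395 + 5 = 2205.1705 kcal/day.
TEE = 2205.1705 × 1.275 = 2811.5923 kcal/day.
Fat energy = 25% × 2811.5923 = 702.8981 kcal.
Fat = 702.8981 ÷ 9 kcal/g = 78.0998 g.

78 g/day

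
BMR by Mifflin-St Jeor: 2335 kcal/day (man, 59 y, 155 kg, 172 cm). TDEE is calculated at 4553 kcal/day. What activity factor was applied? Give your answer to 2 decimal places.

Activity factor = TEE ÷ BMR = 4553 ÷ 2335 = 1.95.

1.95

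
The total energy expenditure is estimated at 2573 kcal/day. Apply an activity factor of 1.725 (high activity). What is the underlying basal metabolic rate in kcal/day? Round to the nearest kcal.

BMR = TEE ÷ activity factor = 2573 ÷ 1.725 = 1491.5942 kcal/day.

1492 kcal/day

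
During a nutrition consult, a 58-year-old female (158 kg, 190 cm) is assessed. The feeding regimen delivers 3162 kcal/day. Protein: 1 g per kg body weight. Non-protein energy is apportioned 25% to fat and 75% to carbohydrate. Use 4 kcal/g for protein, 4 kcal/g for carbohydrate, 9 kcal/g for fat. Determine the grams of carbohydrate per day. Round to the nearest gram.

Protein = 1 × 158 = 158 g → 158 × 4 = 632 kcal.
Non-protein calories = 3162 − 632 = 2530 kcal.
Fat: 25% × 2530 = 632.5 kcal; carbohydrate: 1897.5 kcal.
Carbohydrate: 1897.5 kcal ÷ 4 kcal/g = 474.375 g.

474 g/day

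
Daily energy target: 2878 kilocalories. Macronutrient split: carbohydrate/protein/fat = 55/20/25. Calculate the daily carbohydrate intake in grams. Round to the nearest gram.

Carbohydrate energy = 55% × 2878 = 1582.9 kcal.
At 4 kcal/g: 1582.9 ÷ 4 = 395.725 g.

396 g/day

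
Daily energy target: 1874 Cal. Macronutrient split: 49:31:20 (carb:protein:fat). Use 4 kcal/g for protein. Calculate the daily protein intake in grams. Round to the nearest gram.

145 g/day

Protein energy = 31% × 1874 = 580.94 kcal.
At 4 kcal/g: 580.94 ÷ 4 = 145.235 g.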